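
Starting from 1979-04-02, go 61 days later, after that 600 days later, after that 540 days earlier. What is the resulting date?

Counting forward 61 days from April 2, 1979:
April has 30 days, so 30 − 2 = 28 days remain after April 2, 1979; 61 − 28 = 33 left.
May 1979 has 31 days: 33 − 31 = 2 left.
2 days into June 1979 → June 2, 1979.
Advancing 600 days from June 2, 1979:
June has 30 days, so 30 − 2 = 28 days remain after June 2, 1979; 600 − 28 = 572 left.
July 1979 has 31 days: 572 − 31 = 541 left.
August 1979 has 31 days: 541 − 31 = 510 left.
September 1979 has 30 days: 510 − 30 = 480 left.
October 1979 has 31 days: 480 − 31 = 449 left.
November 1979 has 30 days: 449 − 30 = 419 left.
December 1979 has 31 days: 419 − 31 = 388 left.
January 1980 has 31 days: 388 − 31 = 357 left.
February 1980 has 29 days (1980 is a leap year): 357 − 29 = 328 left.
March 1980 has 31 days: 328 − 31 = 297 left.
April 1980 has 30 days: 297 − 30 = 267 left.
May 1980 has 31 days: 267 − 31 = 236 left.
June 1980 has 30 days: 236 − 30 = 206 left.
July 1980 has 31 days: 206 − 31 = 175 left.
August 1980 has 31 days: 175 − 31 = 144 left.
September 1980 has 30 days: 144 − 30 = 114 left.
October 1980 has 31 days: 114 − 31 = 83 left.
November 1980 has 30 days: 83 − 30 = 53 left.
December 1980 has 31 days: 53 − 31 = 22 left.
22 days into January 1981 → January 22, 1981.
Counting back 540 days from January 22, 1981:
Going back 22 days from January 22, 1981 reaches the end of the previous month; 540 − 22 = 518 left.
December 1980 has 31 days: 518 − 31 = 487 left.
November 1980 has 30 days: 487 − 30 = 457 left.
October 1980 has 31 days: 457 − 31 = 426 left.
September 1980 has 30 days: 426 − 30 = 396 left.
August 1980 has 31 days: 396 − 31 = 365 left.
July 1980 has 31 days: 365 − 31 = 334 left.
June 1980 has 30 days: 334 − 30 = 304 left.
May 1980 has 31 days: 304 − 31 = 273 left.
April 1980 has 30 days: 273 − 30 = 243 left.
March 1980 has 31 days: 243 − 31 = 212 left.
February 1980 has 29 days (1980 is a leap year): 212 − 29 = 183 left.
January 1980 has 31 days: 183 − 31 = 152 left.
December 1979 has 31 days: 152 − 31 = 121 left.
November 1979 has 30 days: 121 − 30 = 91 left.
October 1979 has 31 days: 91 − 31 = 60 left.
September 1979 has 30 days: 60 − 30 = 30 left.
August 1979 has 31 days; 31 − 30 = 1 → August 1, 1979.

August 1, 1979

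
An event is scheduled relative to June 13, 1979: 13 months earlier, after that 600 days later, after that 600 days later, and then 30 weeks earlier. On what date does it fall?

January 27, 1981

Subtracting 13 months from June 13, 1979:
month 6 − 13 = -7, which is month 5 of year 1978 → May 1978.
Day 13 is valid in May, giving May 13, 1978.
Adding 600 days from May 13, 1978:
May has 31 days, so 31 − 13 = 18 days remain after May 13, 1978; 600 − 18 = 582 left.
June 1978 has 30 days: 582 − 30 = 552 left.
July 1978 has 31 days: 552 − 31 = 521 left.
August 1978 has 31 days: 521 − 31 = 490 left.
September 1978 has 30 days: 490 − 30 = 460 left.
October 1978 has 31 days: 460 − 31 = 429 left.
November 1978 has 30 days: 429 − 30 = 399 left.
December 1978 has 31 days: 399 − 31 = 368 left.
January 1979 has 31 days: 368 − 31 = 337 left.
February 1979 has 28 days (1979 is not a leap year): 337 − 28 = 309 left.
March 1979 has 31 days: 309 − 31 = 278 left.
April 1979 has 30 days: 278 − 30 = 248 left.
May 1979 has 31 days: 248 − 31 = 217 left.
June 1979 has 30 days: 217 − 30 = 187 left.
July 1979 has 31 days: 187 − 31 = 156 left.
August 1979 has 31 days: 156 − 31 = 125 left.
September 1979 has 30 days: 125 − 30 = 95 left.
October 1979 has 31 days: 95 − 31 = 64 left.
November 1979 has 30 days: 64 − 30 = 34 left.
December 1979 has 31 days: 34 − 31 = 3 left.
3 days into January 1980 → January 3, 1980.
Adding 600 days from January 3, 1980:
January has 31 days, so 31 − 3 = 28 days remain after January 3, 1980; 600 − 28 = 572 left.
February 1980 has 29 days (1980 is a leap year): 572 − 29 = 543 left.
March 1980 has 31 days: 543 − 31 = 512 left.
April 1980 has 30 days: 512 − 30 = 482 left.
May 1980 has 31 days: 482 − 31 = 451 left.
June 1980 has 30 days: 451 − 30 = 421 left.
July 1980 has 31 days: 421 − 31 = 390 left.
August 1980 has 31 days: 390 − 31 = 359 left.
September 1980 has 30 days: 359 − 30 = 329 left.
October 1980 has 31 days: 329 − 31 = 298 left.
November 1980 has 30 days: 298 − 30 = 268 left.
December 1980 has 31 days: 268 − 31 = 237 left.
January 1981 has 31 days: 237 − 31 = 206 left.
February 1981 has 28 days (1981 is not a leap year): 206 − 28 = 178 left.
March 1981 has 31 days: 178 − 31 = 147 left.
April 1981 has 30 days: 147 − 30 = 117 left.
May 1981 has 31 days: 117 − 31 = 86 left.
June 1981 has 30 days: 86 − 30 = 56 left.
July 1981 has 31 days: 56 − 31 = 25 left.
25 days into August 1981 → August 25, 1981.
Subtracting 30 weeks (= 210 days) from August 25, 1981:
Going back 25 days from August 25, 1981 reaches the end of the previous month; 210 − 25 = 185 left.
July 1981 has 31 days: 185 − 31 = 154 left.
June 1981 has 30 days: 154 − 30 = 124 left.
May 1981 has 31 days: 124 − 31 = 93 left.
April 1981 has 30 days: 93 − 30 = 63 left.
March 1981 has 31 days: 63 − 31 = 32 left.
February 1981 has 28 days (1981 is not a leap year): 32 − 28 = 4 left.
January 1981 has 31 days; 31 − 4 = 27 → January 27, 1981.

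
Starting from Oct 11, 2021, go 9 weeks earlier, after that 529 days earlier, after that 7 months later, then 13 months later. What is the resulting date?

October 27, 2021

Going back 9 weeks (= 63 days) from October 11, 2021:
Going back 11 days from October 11, 2021 reaches the end of the previous month; 63 − 11 = 52 left.
September 2021 has 30 days: 52 − 30 = 22 left.
August 2021 has 31 days; 31 − 22 = 9 → August 9, 2021.
Counting back 529 days from August 9, 2021:
Going back 9 days from August 9, 2021 reaches the end of the previous month; 529 − 9 = 520 left.
July 2021 has 31 days: 520 − 31 = 489 left.
June 2021 has 30 days: 489 − 30 = 459 left.
May 2021 has 31 days: 459 − 31 = 428 left.
April 2021 has 30 days: 428 − 30 = 398 left.
March 2021 has 31 days: 398 − 31 = 367 left.
February 2021 has 28 days (2021 is not a leap year): 367 − 28 = 339 left.
January 2021 has 31 days: 339 − 31 = 308 left.
December 2020 has 31 days: 308 − 31 = 277 left.
November 2020 has 30 days: 277 − 30 = 247 left.
October 2020 has 31 days: 247 − 31 = 216 left.
September 2020 has 30 days: 216 − 30 = 186 left.
August 2020 has 31 days: 186 − 31 = 155 left.
July 2020 has 31 days: 155 − 31 = 124 left.
June 2020 has 30 days: 124 − 30 = 94 left.
May 2020 has 31 days: 94 − 31 = 63 left.
April 2020 has 30 days: 63 − 30 = 33 left.
March 2020 has 31 days: 33 − 31 = 2 left.
February 2020 has 29 days; 29 − 2 = 27 → February 27, 2020.
Adding 7 months from February 27, 2020:
month 2 + 7 = 9 → September 2020.
Day 27 is valid in September, giving September 27, 2020.
Adding 13 months from September 27, 2020:
month 9 + 13 = 22, which is month 10 of year 2021 → October 2021.
Day 27 is valid in October, giving October 27, 2021.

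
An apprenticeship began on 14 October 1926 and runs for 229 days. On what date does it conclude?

May 31, 1927

Adding 229 days from October 14, 1926.
October has 31 days, so 31 − 14 = 17 days remain after October 14, 1926; 229 − 17 = 212 left.
November 1926 has 30 days: 212 − 30 = 182 left.
December 1926 has 31 days: 182 − 31 = 151 left.
January 1927 has 31 days: 151 − 31 = 120 left.
February 1927 has 28 days (1927 is not a leap year): 120 − 28 = 92 left.
March 1927 has 31 days: 92 − 31 = 61 left.
April 1927 has 30 days: 61 − 30 = 31 left.
31 days into May 1927 → May 31, 1927.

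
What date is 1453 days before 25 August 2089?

Counting back 1453 days from August 25, 2089.
Going back 25 days from August 25, 2089 reaches the end of the previous month; 1453 − 25 = 1428 left.
July 2089 has 31 days: 1428 − 31 = 1397 left.
June 2089 has 30 days: 1397 − 30 = 1367 left.
May 2089 has 31 days: 1367 − 31 = 1336 left.
April 2089 has 30 days: 1336 − 30 = 1306 left.
March 2089 has 31 days: 1306 − 31 = 1275 left.
February 2089 has 28 days (2089 is not a leap year): 1275 − 28 = 1247 left.
January 2089 has 31 days: 1247 − 31 = 1216 left.
December 2088 has 31 days: 1216 − 31 = 1185 left.
November 2088 has 30 days: 1185 − 30 = 1155 left.
October 2088 has 31 days: 1155 − 31 = 1124 left.
September 2088 has 30 days: 1124 − 30 = 1094 left.
August 2088 has 31 days: 1094 − 31 = 1063 left.
July 2088 has 31 days: 1063 − 31 = 1032 left.
June 2088 has 30 days: 1032 − 30 = 1002 left.
May 2088 has 31 days: 1002 − 31 = 971 left.
April 2088 has 30 days: 971 − 30 = 941 left.
March 2088 has 31 days: 941 − 31 = 910 left.
February 2088 has 29 days (2088 is a leap year): 910 − 29 = 881 left.
January 2088 has 31 days: 881 − 31 = 850 left.
December 2087 has 31 days: 850 − 31 = 819 left.
November 2087 has 30 days: 819 − 30 = 789 left.
October 2087 has 31 days: 789 − 31 = 758 left.
September 2087 has 30 days: 758 − 30 = 728 left.
August 2087 has 31 days: 728 − 31 = 697 left.
July 2087 has 31 days: 697 − 31 = 666 left.
June 2087 has 30 days: 666 − 30 = 636 left.
May 2087 has 31 days: 636 − 31 = 605 left.
April 2087 has 30 days: 605 − 30 = 575 left.
March 2087 has 31 days: 575 − 31 = 544 left.
February 2087 has 28 days (2087 is not a leap year): 544 − 28 = 516 left.
January 2087 has 31 days: 516 − 31 = 485 left.
December 2086 has 31 days: 485 − 31 = 454 left.
November 2086 has 30 days: 454 − 30 = 424 left.
October 2086 has 31 days: 424 − 31 = 393 left.
September 2086 has 30 days: 393 − 30 = 363 left.
August 2086 has 31 days: 363 − 31 = 332 left.
July 2086 has 31 days: 332 − 31 = 301 left.
June 2086 has 30 days: 301 − 30 = 271 left.
May 2086 has 31 days: 271 − 31 = 240 left.
April 2086 has 30 days: 240 − 30 = 210 left.
March 2086 has 31 days: 210 − 31 = 179 left.
February 2086 has 28 days (2086 is not a leap year): 179 − 28 = 151 left.
January 2086 has 31 days: 151 − 31 = 120 left.
December 2085 has 31 days: 120 − 31 = 89 left.
November 2085 has 30 days: 89 − 30 = 59 left.
October 2085 has 31 days: 59 − 31 = 28 left.
September 2085 has 30 days; 30 − 28 = 2 → September 2, 2085.

September 2, 2085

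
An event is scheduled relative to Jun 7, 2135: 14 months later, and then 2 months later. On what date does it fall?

October 7, 2136

Adding 14 months from June 7, 2135:
month 6 + 14 = 20, which is month 8 of year 2136 → August 2136.
Day 7 is valid in August, giving August 7, 2136.
Adding 2 months from August 7, 2136:
month 8 + 2 = 10 → October 2136.
Day 7 is valid in October, giving October 7, 2136.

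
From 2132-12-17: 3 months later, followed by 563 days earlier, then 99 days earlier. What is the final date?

May 25, 2131

Advancing 3 months from December 17, 2132:
month 12 + 3 = 15, which is month 3 of year 2133 → March 2133.
Day 17 is valid in March, giving March 17, 2133.
Counting back 563 days from March 17, 2133:
Going back 17 days from March 17, 2133 reaches the end of the previous month; 563 − 17 = 546 left.
February 2133 has 28 days (2133 is not a leap year): 546 − 28 = 518 left.
January 2133 has 31 days: 518 − 31 = 487 left.
December 2132 has 31 days: 487 − 31 = 456 left.
November 2132 has 30 days: 456 − 30 = 426 left.
October 2132 has 31 days: 426 − 31 = 395 left.
September 2132 has 30 days: 395 − 30 = 365 left.
August 2132 has 31 days: 365 − 31 = 334 left.
July 2132 has 31 days: 334 − 31 = 303 left.
June 2132 has 30 days: 303 − 30 = 273 left.
May 2132 has 31 days: 273 − 31 = 242 left.
April 2132 has 30 days: 242 − 30 = 212 left.
March 2132 has 31 days: 212 − 31 = 181 left.
February 2132 has 29 days (2132 is a leap year): 181 − 29 = 152 left.
January 2132 has 31 days: 152 − 31 = 121 left.
December 2131 has 31 days: 121 − 31 = 90 left.
November 2131 has 30 days: 90 − 30 = 60 left.
October 2131 has 31 days: 60 − 31 = 29 left.
September 2131 has 30 days; 30 − 29 = 1 → September 1, 2131.
Subtracting 99 days from September 1, 2131:
Going back 1 day from September 1, 2131 reaches the end of the previous month; 99 − 1 = 98 left.
August 2131 has 31 days: 98 − 31 = 67 left.
July 2131 has 31 days: 67 − 31 = 36 left.
June 2131 has 30 days: 36 − 30 = 6 left.
May 2131 has 31 days; 31 − 6 = 25 → May 25, 2131.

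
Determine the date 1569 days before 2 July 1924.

Subtracting 1569 days from July 2, 1924.
Going back 2 days from July 2, 1924 reaches the end of the previous month; 1569 − 2 = 1567 left.
June 1924 has 30 days: 1567 − 30 = 1537 left.
May 1924 has 31 days: 1537 − 31 = 1506 left.
April 1924 has 30 days: 1506 − 30 = 1476 left.
March 1924 has 31 days: 1476 − 31 = 1445 left.
February 1924 has 29 days (1924 is a leap year): 1445 − 29 = 1416 left.
January 1924 has 31 days: 1416 − 31 = 1385 left.
December 1923 has 31 days: 1385 − 31 = 1354 left.
November 1923 has 30 days: 1354 − 30 = 1324 left.
October 1923 has 31 days: 1324 − 31 = 1293 left.
September 1923 has 30 days: 1293 − 30 = 1263 left.
August 1923 has 31 days: 1263 − 31 = 1232 left.
July 1923 has 31 days: 1232 − 31 = 1201 left.
June 1923 has 30 days: 1201 − 30 = 1171 left.
May 1923 has 31 days: 1171 − 31 = 1140 left.
April 1923 has 30 days: 1140 − 30 = 1110 left.
March 1923 has 31 days: 1110 − 31 = 1079 left.
February 1923 has 28 days (1923 is not a leap year): 1079 − 28 = 1051 left.
January 1923 has 31 days: 1051 − 31 = 1020 left.
December 1922 has 31 days: 1020 − 31 = 989 left.
November 1922 has 30 days: 989 − 30 = 959 left.
October 1922 has 31 days: 959 − 31 = 928 left.
September 1922 has 30 days: 928 − 30 = 898 left.
August 1922 has 31 days: 898 − 31 = 867 left.
July 1922 has 31 days: 867 − 31 = 836 left.
June 1922 has 30 days: 836 − 30 = 806 left.
May 1922 has 31 days: 806 − 31 = 775 left.
April 1922 has 30 days: 775 − 30 = 745 left.
March 1922 has 31 days: 745 − 31 = 714 left.
February 1922 has 28 days (1922 is not a leap year): 714 − 28 = 686 left.
January 1922 has 31 days: 686 − 31 = 655 left.
December 1921 has 31 days: 655 − 31 = 624 left.
November 1921 has 30 days: 624 − 30 = 594 left.
October 1921 has 31 days: 594 − 31 = 563 left.
September 1921 has 30 days: 563 − 30 = 533 left.
August 1921 has 31 days: 533 − 31 = 502 left.
July 1921 has 31 days: 502 − 31 = 471 left.
June 1921 has 30 days: 471 − 30 = 441 left.
May 1921 has 31 days: 441 − 31 = 410 left.
April 1921 has 30 days: 410 − 30 = 380 left.
March 1921 has 31 days: 380 − 31 = 349 left.
February 1921 has 28 days (1921 is not a leap year): 349 − 28 = 321 left.
January 1921 has 31 days: 321 − 31 = 290 left.
December 1920 has 31 days: 290 − 31 = 259 left.
November 1920 has 30 days: 259 − 30 = 229 left.
October 1920 has 31 days: 229 − 31 = 198 left.
September 1920 has 30 days: 198 − 30 = 168 left.
August 1920 has 31 days: 168 − 31 = 137 left.
July 1920 has 31 days: 137 − 31 = 106 left.
June 1920 has 30 days: 106 − 30 = 76 left.
May 1920 has 31 days: 76 − 31 = 45 left.
April 1920 has 30 days: 45 − 30 = 15 left.
March 1920 has 31 days; 31 − 15 = 16 → March 16, 1920.

March 16, 1920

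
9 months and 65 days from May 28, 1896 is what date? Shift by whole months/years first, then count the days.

May 4, 1897

Counting forward 9 months and 65 days from May 28, 1896: first the month/year part, then the days.
month 5 + 9 = 14, which is month 2 of year 1897 → February 1897.
Day 28 is valid in February, giving February 28, 1897.
Now add 65 days from February 28, 1897.
February has 28 days, so 28 − 28 = 0 days remain after February 28, 1897; 65 − 0 = 65 left.
March 1897 has 31 days: 65 − 31 = 34 left.
April 1897 has 30 days: 34 − 30 = 4 left.
4 days into May 1897 → May 4, 1897.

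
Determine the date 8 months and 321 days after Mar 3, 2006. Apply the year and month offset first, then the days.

Adding 8 months and 321 days from March 3, 2006: first the month/year part, then the days.
month 3 + 8 = 11 → November 2006.
Day 3 is valid in November, giving November 3, 2006.
Now add 321 days from November 3, 2006.
November has 30 days, so 30 − 3 = 27 days remain after November 3, 2006; 321 − 27 = 294 left.
December 2006 has 31 days: 294 − 31 = 263 left.
January 2007 has 31 days: 263 − 31 = 232 left.
February 2007 has 28 days (2007 is not a leap year): 232 − 28 = 204 left.
March 2007 has 31 days: 204 − 31 = 173 left.
April 2007 has 30 days: 173 − 30 = 143 left.
May 2007 has 31 days: 143 − 31 = 112 left.
June 2007 has 30 days: 112 − 30 = 82 left.
July 2007 has 31 days: 82 − 31 = 51 left.
August 2007 has 31 days: 51 − 31 = 20 left.
20 days into September 2007 → September 20, 2007.

September 20, 2007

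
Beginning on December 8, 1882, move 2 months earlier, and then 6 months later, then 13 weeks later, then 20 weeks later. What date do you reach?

Going back 2 months from December 8, 1882:
month 12 − 2 = 10 → October 1882.
Day 8 is valid in October, giving October 8, 1882.
Adding 6 months from October 8, 1882:
month 10 + 6 = 16, which is month 4 of year 1883 → April 1883.
Day 8 is valid in April, giving April 8, 1883.
Advancing 13 weeks (= 91 days) from April 8, 1883:
April has 30 days, so 30 − 8 = 22 days remain after April 8, 1883; 91 − 22 = 69 left.
May 1883 has 31 days: 69 − 31 = 38 left.
June 1883 has 30 days: 38 − 30 = 8 left.
8 days into July 1883 → July 8, 1883.
Advancing 20 weeks (= 140 days) from July 8, 1883:
July has 31 days, so 31 − 8 = 23 days remain after July 8, 1883; 140 − 23 = 117 left.
August 1883 has 31 days: 117 − 31 = 86 left.
September 1883 has 30 days: 86 − 30 = 56 left.
October 1883 has 31 days: 56 − 31 = 25 left.
25 days into November 1883 → November 25, 1883.

November 25, 1883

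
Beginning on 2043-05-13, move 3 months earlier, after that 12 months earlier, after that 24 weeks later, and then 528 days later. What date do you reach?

January 10, 2044

Counting back 3 months from May 13, 2043:
month 5 − 3 = 2 → February 2043.
Day 13 is valid in February, giving February 13, 2043.
Subtracting 12 months from February 13, 2043:
month 2 − 12 = -10, which is month 2 of year 2042 → February 2042.
Day 13 is valid in February, giving February 13, 2042.
Advancing 24 weeks (= 168 days) from February 13, 2042:
February has 28 days, so 28 − 13 = 15 days remain after February 13, 2042; 168 − 15 = 153 left.
March 2042 has 31 days: 153 − 31 = 122 left.
April 2042 has 30 days: 122 − 30 = 92 left.
May 2042 has 31 days: 92 − 31 = 61 left.
June 2042 has 30 days: 61 − 30 = 31 left.
31 days into July 2042 → July 31, 2042.
Adding 528 days from July 31, 2042:
July has 31 days, so 31 − 31 = 0 days remain after July 31, 2042; 528 − 0 = 528 left.
August 2042 has 31 days: 528 − 31 = 497 left.
September 2042 has 30 days: 497 − 30 = 467 left.
October 2042 has 31 days: 467 − 31 = 436 left.
November 2042 has 30 days: 436 − 30 = 406 left.
December 2042 has 31 days: 406 − 31 = 375 left.
January 2043 has 31 days: 375 − 31 = 344 left.
February 2043 has 28 days (2043 is not a leap year): 344 − 28 = 316 left.
March 2043 has 31 days: 316 − 31 = 285 left.
April 2043 has 30 days: 285 − 30 = 255 left.
May 2043 has 31 days: 255 − 31 = 224 left.
June 2043 has 30 days: 224 − 30 = 194 left.
July 2043 has 31 days: 194 − 31 = 163 left.
August 2043 has 31 days: 163 − 31 = 132 left.
September 2043 has 30 days: 132 − 30 = 102 left.
October 2043 has 31 days: 102 − 31 = 71 left.
November 2043 has 30 days: 71 − 30 = 41 left.
December 2043 has 31 days: 41 − 31 = 10 left.
10 days into January 2044 → January 10, 2044.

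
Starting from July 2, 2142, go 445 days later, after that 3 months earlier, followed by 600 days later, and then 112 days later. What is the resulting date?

June 1, 2145

Advancing 445 days from July 2, 2142:
July has 31 days, so 31 − 2 = 29 days remain after July 2, 2142; 445 − 29 = 416 left.
August 2142 has 31 days: 416 − 31 = 385 left.
September 2142 has 30 days: 385 − 30 = 355 left.
October 2142 has 31 days: 355 − 31 = 324 left.
November 2142 has 30 days: 324 − 30 = 294 left.
December 2142 has 31 days: 294 − 31 = 263 left.
January 2143 has 31 days: 263 − 31 = 232 left.
February 2143 has 28 days (2143 is not a leap year): 232 − 28 = 204 left.
March 2143 has 31 days: 204 − 31 = 173 left.
April 2143 has 30 days: 173 − 30 = 143 left.
May 2143 has 31 days: 143 − 31 = 112 left.
June 2143 has 30 days: 112 − 30 = 82 left.
July 2143 has 31 days: 82 − 31 = 51 left.
August 2143 has 31 days: 51 − 31 = 20 left.
20 days into September 2143 → September 20, 2143.
Counting back 3 months from September 20, 2143:
month 9 − 3 = 6 → June 2143.
Day 20 is valid in June, giving June 20, 2143.
Advancing 600 days from June 20, 2143:
June has 30 days, so 30 − 20 = 10 days remain after June 20, 2143; 600 − 10 = 590 left.
July 2143 has 31 days: 590 − 31 = 559 left.
August 2143 has 31 days: 559 − 31 = 528 left.
September 2143 has 30 days: 528 − 30 = 498 left.
October 2143 has 31 days: 498 − 31 = 467 left.
November 2143 has 30 days: 467 − 30 = 437 left.
December 2143 has 31 days: 437 − 31 = 406 left.
January 2144 has 31 days: 406 − 31 = 375 left.
February 2144 has 29 days (2144 is a leap year): 375 − 29 = 346 left.
March 2144 has 31 days: 346 − 31 = 315 left.
April 2144 has 30 days: 315 − 30 = 285 left.
May 2144 has 31 days: 285 − 31 = 254 left.
June 2144 has 30 days: 254 − 30 = 224 left.
July 2144 has 31 days: 224 − 31 = 193 left.
August 2144 has 31 days: 193 − 31 = 162 left.
September 2144 has 30 days: 162 − 30 = 132 left.
October 2144 has 31 days: 132 − 31 = 101 left.
November 2144 has 30 days: 101 − 30 = 71 left.
December 2144 has 31 days: 71 − 31 = 40 left.
January 2145 has 31 days: 40 − 31 = 9 left.
9 days into February 2145 → February 9, 2145.
Adding 112 days from February 9, 2145:
February has 28 days, so 28 − 9 = 19 days remain after February 9, 2145; 112 − 19 = 93 left.
March 2145 has 31 days: 93 − 31 = 62 left.
April 2145 has 30 days: 62 − 30 = 32 left.
May 2145 has 31 days: 32 − 31 = 1 left.
1 day into June 2145 → June 1, 2145.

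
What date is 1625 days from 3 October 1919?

Counting forward 1625 days from October 3, 1919.
October has 31 days, so 31 − 3 = 28 days remain after October 3, 1919; 1625 − 28 = 1597 left.
November 1919 has 30 days: 1597 − 30 = 1567 left.
December 1919 has 31 days: 1567 − 31 = 1536 left.
January 1920 has 31 days: 1536 − 31 = 1505 left.
February 1920 has 29 days (1920 is a leap year): 1505 − 29 = 1476 left.
March 1920 has 31 days: 1476 − 31 = 1445 left.
April 1920 has 30 days: 1445 − 30 = 1415 left.
May 1920 has 31 days: 1415 − 31 = 1384 left.
June 1920 has 30 days: 1384 − 30 = 1354 left.
July 1920 has 31 days: 1354 − 31 = 1323 left.
August 1920 has 31 days: 1323 − 31 = 1292 left.
September 1920 has 30 days: 1292 − 30 = 1262 left.
October 1920 has 31 days: 1262 − 31 = 1231 left.
November 1920 has 30 days: 1231 − 30 = 1201 left.
December 1920 has 31 days: 1201 − 31 = 1170 left.
January 1921 has 31 days: 1170 − 31 = 1139 left.
February 1921 has 28 days (1921 is not a leap year): 1139 − 28 = 1111 left.
March 1921 has 31 days: 1111 − 31 = 1080 left.
April 1921 has 30 days: 1080 − 30 = 1050 left.
May 1921 has 31 days: 1050 − 31 = 1019 left.
June 1921 has 30 days: 1019 − 30 = 989 left.
July 1921 has 31 days: 989 − 31 = 958 left.
August 1921 has 31 days: 958 − 31 = 927 left.
September 1921 has 30 days: 927 − 30 = 897 left.
October 1921 has 31 days: 897 − 31 = 866 left.
November 1921 has 30 days: 866 − 30 = 836 left.
December 1921 has 31 days: 836 − 31 = 805 left.
January 1922 has 31 days: 805 − 31 = 774 left.
February 1922 has 28 days (1922 is not a leap year): 774 − 28 = 746 left.
March 1922 has 31 days: 746 − 31 = 715 left.
April 1922 has 30 days: 715 − 30 = 685 left.
May 1922 has 31 days: 685 − 31 = 654 left.
June 1922 has 30 days: 654 − 30 = 624 left.
July 1922 has 31 days: 624 − 31 = 593 left.
August 1922 has 31 days: 593 − 31 = 562 left.
September 1922 has 30 days: 562 − 30 = 532 left.
October 1922 has 31 days: 532 − 31 = 501 left.
November 1922 has 30 days: 501 − 30 = 471 left.
December 1922 has 31 days: 471 − 31 = 440 left.
January 1923 has 31 days: 440 − 31 = 409 left.
February 1923 has 28 days (1923 is not a leap year): 409 − 28 = 381 left.
March 1923 has 31 days: 381 − 31 = 350 left.
April 1923 has 30 days: 350 − 30 = 320 left.
May 1923 has 31 days: 320 − 31 = 289 left.
June 1923 has 30 days: 289 − 30 = 259 left.
July 1923 has 31 days: 259 − 31 = 228 left.
August 1923 has 31 days: 228 − 31 = 197 left.
September 1923 has 30 days: 197 − 30 = 167 left.
October 1923 has 31 days: 167 − 31 = 136 left.
November 1923 has 30 days: 136 − 30 = 106 left.
December 1923 has 31 days: 106 − 31 = 75 left.
January 1924 has 31 days: 75 − 31 = 44 left.
February 1924 has 29 days (1924 is a leap year): 44 − 29 = 15 left.
15 days into March 1924 → March 15, 1924.

March 15, 1924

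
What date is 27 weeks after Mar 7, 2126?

September 12, 2126

Adding 27 weeks = 189 days from March 7, 2126.
March has 31 days, so 31 − 7 = 24 days remain after March 7, 2126; 189 − 24 = 165 left.
April 2126 has 30 days: 165 − 30 = 135 left.
May 2126 has 31 days: 135 − 31 = 104 left.
June 2126 has 30 days: 104 − 30 = 74 left.
July 2126 has 31 days: 74 − 31 = 43 left.
August 2126 has 31 days: 43 − 31 = 12 left.
12 days into September 2126 → September 12, 2126.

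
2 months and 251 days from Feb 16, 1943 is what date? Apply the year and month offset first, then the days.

Counting forward 2 months and 251 days from February 16, 1943: first the month/year part, then the days.
month 2 + 2 = 4 → April 1943.
Day 16 is valid in April, giving April 16, 1943.
Now add 251 days from April 16, 1943.
April has 30 days, so 30 − 16 = 14 days remain after April 16, 1943; 251 − 14 = 237 left.
May 1943 has 31 days: 237 − 31 = 206 left.
June 1943 has 30 days: 206 − 30 = 176 left.
July 1943 has 31 days: 176 − 31 = 145 left.
August 1943 has 31 days: 145 − 31 = 114 left.
September 1943 has 30 days: 114 − 30 = 84 left.
October 1943 has 31 days: 84 − 31 = 53 left.
November 1943 has 30 days: 53 − 30 = 23 left.
23 days into December 1943 → December 23, 1943.

December 23, 1943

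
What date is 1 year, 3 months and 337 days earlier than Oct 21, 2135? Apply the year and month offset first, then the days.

Going back 1 year, 3 months and 337 days from October 21, 2135: first the month/year part, then the days.
-1 year → 2134; month 10 − 3 = 7 → July 2134.
Day 21 is valid in July, giving July 21, 2134.
Now subtract 337 days from July 21, 2134.
Going back 21 days from July 21, 2134 reaches the end of the previous month; 337 − 21 = 316 left.
June 2134 has 30 days: 316 − 30 = 286 left.
May 2134 has 31 days: 286 − 31 = 255 left.
April 2134 has 30 days: 255 − 30 = 225 left.
March 2134 has 31 days: 225 − 31 = 194 left.
February 2134 has 28 days (2134 is not a leap year): 194 − 28 = 166 left.
January 2134 has 31 days: 166 − 31 = 135 left.
December 2133 has 31 days: 135 − 31 = 104 left.
November 2133 has 30 days: 104 − 30 = 74 left.
October 2133 has 31 days: 74 − 31 = 43 left.
September 2133 has 30 days: 43 − 30 = 13 left.
August 2133 has 31 days; 31 − 13 = 18 → August 18, 2133.

August 18, 2133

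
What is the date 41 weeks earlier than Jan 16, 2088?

Going back 41 weeks = 287 days from January 16, 2088.
Going back 16 days from January 16, 2088 reaches the end of the previous month; 287 − 16 = 271 left.
December 2087 has 31 days: 271 − 31 = 240 left.
November 2087 has 30 days: 240 − 30 = 210 left.
October 2087 has 31 days: 210 − 31 = 179 left.
September 2087 has 30 days: 179 − 30 = 149 left.
August 2087 has 31 days: 149 − 31 = 118 left.
July 2087 has 31 days: 118 − 31 = 87 left.
June 2087 has 30 days: 87 − 30 = 57 left.
May 2087 has 31 days: 57 − 31 = 26 left.
April 2087 has 30 days; 30 − 26 = 4 → April 4, 2087.

April 4, 2087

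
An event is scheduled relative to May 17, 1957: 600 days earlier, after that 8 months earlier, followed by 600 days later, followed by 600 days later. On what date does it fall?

May 9, 1958

Subtracting 600 days from May 17, 1957:
Going back 17 days from May 17, 1957 reaches the end of the previous month; 600 − 17 = 583 left.
April 1957 has 30 days: 583 − 30 = 553 left.
March 1957 has 31 days: 553 − 31 = 522 left.
February 1957 has 28 days (1957 is not a leap year): 522 − 28 = 494 left.
January 1957 has 31 days: 494 − 31 = 463 left.
December 1956 has 31 days: 463 − 31 = 432 left.
November 1956 has 30 days: 432 − 30 = 402 left.
October 1956 has 31 days: 402 − 31 = 371 left.
September 1956 has 30 days: 371 − 30 = 341 left.
August 1956 has 31 days: 341 − 31 = 310 left.
July 1956 has 31 days: 310 − 31 = 279 left.
June 1956 has 30 days: 279 − 30 = 249 left.
May 1956 has 31 days: 249 − 31 = 218 left.
April 1956 has 30 days: 218 − 30 = 188 left.
March 1956 has 31 days: 188 − 31 = 157 left.
February 1956 has 29 days (1956 is a leap year): 157 − 29 = 128 left.
January 1956 has 31 days: 128 − 31 = 97 left.
December 1955 has 31 days: 97 − 31 = 66 left.
November 1955 has 30 days: 66 − 30 = 36 left.
October 1955 has 31 days: 36 − 31 = 5 left.
September 1955 has 30 days; 30 − 5 = 25 → September 25, 1955.
Subtracting 8 months from September 25, 1955:
month 9 − 8 = 1 → January 1955.
Day 25 is valid in January, giving January 25, 1955.
Adding 600 days from January 25, 1955:
January has 31 days, so 31 − 25 = 6 days remain after January 25, 1955; 600 − 6 = 594 left.
February 1955 has 28 days (1955 is not a leap year): 594 − 28 = 566 left.
March 1955 has 31 days: 566 − 31 = 535 left.
April 1955 has 30 days: 535 − 30 = 505 left.
May 1955 has 31 days: 505 − 31 = 474 left.
June 1955 has 30 days: 474 − 30 = 444 left.
July 1955 has 31 days: 444 − 31 = 413 left.
August 1955 has 31 days: 413 − 31 = 382 left.
September 1955 has 30 days: 382 − 30 = 352 left.
October 1955 has 31 days: 352 − 31 = 321 left.
November 1955 has 30 days: 321 − 30 = 291 left.
December 1955 has 31 days: 291 − 31 = 260 left.
January 1956 has 31 days: 260 − 31 = 229 left.
February 1956 has 29 days (1956 is a leap year): 229 − 29 = 200 left.
March 1956 has 31 days: 200 − 31 = 169 left.
April 1956 has 30 days: 169 − 30 = 139 left.
May 1956 has 31 days: 139 − 31 = 108 left.
June 1956 has 30 days: 108 − 30 = 78 left.
July 1956 has 31 days: 78 − 31 = 47 left.
August 1956 has 31 days: 47 − 31 = 16 left.
16 days into September 1956 → September 16, 1956.
Adding 600 days from September 16, 1956:
September has 30 days, so 30 − 16 = 14 days remain after September 16, 1956; 600 − 14 = 586 left.
October 1956 has 31 days: 586 − 31 = 555 left.
November 1956 has 30 days: 555 − 30 = 525 left.
December 1956 has 31 days: 525 − 31 = 494 left.
January 1957 has 31 days: 494 − 31 = 463 left.
February 1957 has 28 days (1957 is not a leap year): 463 − 28 = 435 left.
March 1957 has 31 days: 435 − 31 = 404 left.
April 1957 has 30 days: 404 − 30 = 374 left.
May 1957 has 31 days: 374 − 31 = 343 left.
June 1957 has 30 days: 343 − 30 = 313 left.
July 1957 has 31 days: 313 − 31 = 282 left.
August 1957 has 31 days: 282 − 31 = 251 left.
September 1957 has 30 days: 251 − 30 = 221 left.
October 1957 has 31 days: 221 − 31 = 190 left.
November 1957 has 30 days: 190 − 30 = 160 left.
December 1957 has 31 days: 160 − 31 = 129 left.
January 1958 has 31 days: 129 − 31 = 98 left.
February 1958 has 28 days (1958 is not a leap year): 98 − 28 = 70 left.
March 1958 has 31 days: 70 − 31 = 39 left.
April 1958 has 30 days: 39 − 30 = 9 left.
9 days into May 1958 → May 9, 1958.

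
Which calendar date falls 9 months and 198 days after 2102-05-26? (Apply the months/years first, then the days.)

Adding 9 months and 198 days from May 26, 2102: first the month/year part, then the days.
month 5 + 9 = 14, which is month 2 of year 2103 → February 2103.
Day 26 is valid in February, giving February 26, 2103.
Now add 198 days from February 26, 2103.
February has 28 days, so 28 − 26 = 2 days remain after February 26, 2103; 198 − 2 = 196 left.
March 2103 has 31 days: 196 − 31 = 165 left.
April 2103 has 30 days: 165 − 30 = 135 left.
May 2103 has 31 days: 135 − 31 = 104 left.
June 2103 has 30 days: 104 − 30 = 74 left.
July 2103 has 31 days: 74 − 31 = 43 left.
August 2103 has 31 days: 43 − 31 = 12 left.
12 days into September 2103 → September 12, 2103.

September 12, 2103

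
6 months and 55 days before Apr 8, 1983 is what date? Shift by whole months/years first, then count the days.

Subtracting 6 months and 55 days from April 8, 1983: first the month/year part, then the days.
month 4 − 6 = -2, which is month 10 of year 1982 → October 1982.
Day 8 is valid in October, giving October 8, 1982.
Now subtract 55 days from October 8, 1982.
Going back 8 days from October 8, 1982 reaches the end of the previous month; 55 − 8 = 47 left.
September 1982 has 30 days: 47 − 30 = 17 left.
August 1982 has 31 days; 31 − 17 = 14 → August 14, 1982.

August 14, 1982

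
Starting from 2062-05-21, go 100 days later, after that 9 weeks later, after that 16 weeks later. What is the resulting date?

Adding 100 days from May 21, 2062:
May has 31 days, so 31 − 21 = 10 days remain after May 21, 2062; 100 − 10 = 90 left.
June 2062 has 30 days: 90 − 30 = 60 left.
July 2062 has 31 days: 60 − 31 = 29 left.
29 days into August 2062 → August 29, 2062.
Adding 9 weeks (= 63 days) from August 29, 2062:
August has 31 days, so 31 − 29 = 2 days remain after August 29, 2062; 63 − 2 = 61 left.
September 2062 has 30 days: 61 − 30 = 31 left.
31 days into October 2062 → October 31, 2062.
Counting forward 16 weeks (= 112 days) from October 31, 2062:
October has 31 days, so 31 − 31 = 0 days remain after October 31, 2062; 112 − 0 = 112 left.
November 2062 has 30 days: 112 − 30 = 82 left.
December 2062 has 31 days: 82 − 31 = 51 left.
January 2063 has 31 days: 51 − 31 = 20 left.
20 days into February 2063 → February 20, 2063.

February 20, 2063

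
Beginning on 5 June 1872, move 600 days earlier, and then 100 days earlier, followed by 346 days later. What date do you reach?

June 17, 1871

Counting back 600 days from June 5, 1872:
Going back 5 days from June 5, 1872 reaches the end of the previous month; 600 − 5 = 595 left.
May 1872 has 31 days: 595 − 31 = 564 left.
April 1872 has 30 days: 564 − 30 = 534 left.
March 1872 has 31 days: 534 − 31 = 503 left.
February 1872 has 29 days (1872 is a leap year): 503 − 29 = 474 left.
January 1872 has 31 days: 474 − 31 = 443 left.
December 1871 has 31 days: 443 − 31 = 412 left.
November 1871 has 30 days: 412 − 30 = 382 left.
October 1871 has 31 days: 382 − 31 = 351 left.
September 1871 has 30 days: 351 − 30 = 321 left.
August 1871 has 31 days: 321 − 31 = 290 left.
July 1871 has 31 days: 290 − 31 = 259 left.
June 1871 has 30 days: 259 − 30 = 229 left.
May 1871 has 31 days: 229 − 31 = 198 left.
April 1871 has 30 days: 198 − 30 = 168 left.
March 1871 has 31 days: 168 − 31 = 137 left.
February 1871 has 28 days (1871 is not a leap year): 137 − 28 = 109 left.
January 1871 has 31 days: 109 − 31 = 78 left.
December 1870 has 31 days: 78 − 31 = 47 left.
November 1870 has 30 days: 47 − 30 = 17 left.
October 1870 has 31 days; 31 − 17 = 14 → October 14, 1870.
Going back 100 days from October 14, 1870:
Going back 14 days from October 14, 1870 reaches the end of the previous month; 100 − 14 = 86 left.
September 1870 has 30 days: 86 − 30 = 56 left.
August 1870 has 31 days: 56 − 31 = 25 left.
July 1870 has 31 days; 31 − 25 = 6 → July 6, 1870.
Counting forward 346 days from July 6, 1870:
July has 31 days, so 31 − 6 = 25 days remain after July 6, 1870; 346 − 25 = 321 left.
August 1870 has 31 days: 321 − 31 = 290 left.
September 1870 has 30 days: 290 − 30 = 260 left.
October 1870 has 31 days: 260 − 31 = 229 left.
November 1870 has 30 days: 229 − 30 = 199 left.
December 1870 has 31 days: 199 − 31 = 168 left.
January 1871 has 31 days: 168 − 31 = 137 left.
February 1871 has 28 days (1871 is not a leap year): 137 − 28 = 109 left.
March 1871 has 31 days: 109 − 31 = 78 left.
April 1871 has 30 days: 78 − 30 = 48 left.
May 1871 has 31 days: 48 − 31 = 17 left.
17 days into June 1871 → June 17, 1871.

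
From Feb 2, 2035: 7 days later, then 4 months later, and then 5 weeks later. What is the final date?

Advancing 7 days from February 2, 2035:
February has 28 days; 2 + 7 = 9, still in February.
Advancing 4 months from February 9, 2035:
month 2 + 4 = 6 → June 2035.
Day 9 is valid in June, giving June 9, 2035.
Adding 5 weeks (= 35 days) from June 9, 2035:
June has 30 days, so 30 − 9 = 21 days remain after June 9, 2035; 35 − 21 = 14 left.
14 days into July 2035 → July 14, 2035.

July 14, 2035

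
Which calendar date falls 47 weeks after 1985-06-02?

Adding 47 weeks = 329 days from June 2, 1985.
June has 30 days, so 30 − 2 = 28 days remain after June 2, 1985; 329 − 28 = 301 left.
July 1985 has 31 days: 301 − 31 = 270 left.
August 1985 has 31 days: 270 − 31 = 239 left.
September 1985 has 30 days: 239 − 30 = 209 left.
October 1985 has 31 days: 209 − 31 = 178 left.
November 1985 has 30 days: 178 − 30 = 148 left.
December 1985 has 31 days: 148 − 31 = 117 left.
January 1986 has 31 days: 117 − 31 = 86 left.
February 1986 has 28 days (1986 is not a leap year): 86 − 28 = 58 left.
March 1986 has 31 days: 58 − 31 = 27 left.
27 days into April 1986 → April 27, 1986.

April 27, 1986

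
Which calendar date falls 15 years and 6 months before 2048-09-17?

March 17, 2033

Subtracting 15 years and 6 months from September 17, 2048.
-15 years → 2033; month 9 − 6 = 3 → March 2033.
Day 17 is valid in March, giving March 17, 2033.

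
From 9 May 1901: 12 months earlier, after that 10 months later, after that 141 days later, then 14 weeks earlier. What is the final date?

Counting back 12 months from May 9, 1901:
month 5 − 12 = -7, which is month 5 of year 1900 → May 1900.
Day 9 is valid in May, giving May 9, 1900.
Advancing 10 months from May 9, 1900:
month 5 + 10 = 15, which is month 3 of year 1901 → March 1901.
Day 9 is valid in March, giving March 9, 1901.
Counting forward 141 days from March 9, 1901:
March has 31 days, so 31 − 9 = 22 days remain after March 9, 1901; 141 − 22 = 119 left.
April 1901 has 30 days: 119 − 30 = 89 left.
May 1901 has 31 days: 89 − 31 = 58 left.
June 1901 has 30 days: 58 − 30 = 28 left.
28 days into July 1901 → July 28, 1901.
Subtracting 14 weeks (= 98 days) from July 28, 1901:
Going back 28 days from July 28, 1901 reaches the end of the previous month; 98 − 28 = 70 left.
June 1901 has 30 days: 70 − 30 = 40 left.
May 1901 has 31 days: 40 − 31 = 9 left.
April 1901 has 30 days; 30 − 9 = 21 → April 21, 1901.

April 21, 1901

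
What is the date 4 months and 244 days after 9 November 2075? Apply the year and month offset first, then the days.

November 8, 2076

Advancing 4 months and 244 days from November 9, 2075: first the month/year part, then the days.
month 11 + 4 = 15, which is month 3 of year 2076 → March 2076.
Day 9 is valid in March, giving March 9, 2076.
Now add 244 days from March 9, 2076.
March has 31 days, so 31 − 9 = 22 days remain after March 9, 2076; 244 − 22 = 222 left.
April 2076 has 30 days: 222 − 30 = 192 left.
May 2076 has 31 days: 192 − 31 = 161 left.
June 2076 has 30 days: 161 − 30 = 131 left.
July 2076 has 31 days: 131 − 31 = 100 left.
August 2076 has 31 days: 100 − 31 = 69 left.
September 2076 has 30 days: 69 − 30 = 39 left.
October 2076 has 31 days: 39 − 31 = 8 left.
8 days into November 2076 → November 8, 2076.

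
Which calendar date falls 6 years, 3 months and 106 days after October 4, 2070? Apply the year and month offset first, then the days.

Advancing 6 years, 3 months and 106 days from October 4, 2070: first the month/year part, then the days.
+6 years → 2076; month 10 + 3 = 13, which is month 1 of year 2077 → January 2077.
Day 4 is valid in January, giving January 4, 2077.
Now add 106 days from January 4, 2077.
January has 31 days, so 31 − 4 = 27 days remain after January 4, 2077; 106 − 27 = 79 left.
February 2077 has 28 days (2077 is not a leap year): 79 − 28 = 51 left.
March 2077 has 31 days: 51 − 31 = 20 left.
20 days into April 2077 → April 20, 2077.

April 20, 2077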